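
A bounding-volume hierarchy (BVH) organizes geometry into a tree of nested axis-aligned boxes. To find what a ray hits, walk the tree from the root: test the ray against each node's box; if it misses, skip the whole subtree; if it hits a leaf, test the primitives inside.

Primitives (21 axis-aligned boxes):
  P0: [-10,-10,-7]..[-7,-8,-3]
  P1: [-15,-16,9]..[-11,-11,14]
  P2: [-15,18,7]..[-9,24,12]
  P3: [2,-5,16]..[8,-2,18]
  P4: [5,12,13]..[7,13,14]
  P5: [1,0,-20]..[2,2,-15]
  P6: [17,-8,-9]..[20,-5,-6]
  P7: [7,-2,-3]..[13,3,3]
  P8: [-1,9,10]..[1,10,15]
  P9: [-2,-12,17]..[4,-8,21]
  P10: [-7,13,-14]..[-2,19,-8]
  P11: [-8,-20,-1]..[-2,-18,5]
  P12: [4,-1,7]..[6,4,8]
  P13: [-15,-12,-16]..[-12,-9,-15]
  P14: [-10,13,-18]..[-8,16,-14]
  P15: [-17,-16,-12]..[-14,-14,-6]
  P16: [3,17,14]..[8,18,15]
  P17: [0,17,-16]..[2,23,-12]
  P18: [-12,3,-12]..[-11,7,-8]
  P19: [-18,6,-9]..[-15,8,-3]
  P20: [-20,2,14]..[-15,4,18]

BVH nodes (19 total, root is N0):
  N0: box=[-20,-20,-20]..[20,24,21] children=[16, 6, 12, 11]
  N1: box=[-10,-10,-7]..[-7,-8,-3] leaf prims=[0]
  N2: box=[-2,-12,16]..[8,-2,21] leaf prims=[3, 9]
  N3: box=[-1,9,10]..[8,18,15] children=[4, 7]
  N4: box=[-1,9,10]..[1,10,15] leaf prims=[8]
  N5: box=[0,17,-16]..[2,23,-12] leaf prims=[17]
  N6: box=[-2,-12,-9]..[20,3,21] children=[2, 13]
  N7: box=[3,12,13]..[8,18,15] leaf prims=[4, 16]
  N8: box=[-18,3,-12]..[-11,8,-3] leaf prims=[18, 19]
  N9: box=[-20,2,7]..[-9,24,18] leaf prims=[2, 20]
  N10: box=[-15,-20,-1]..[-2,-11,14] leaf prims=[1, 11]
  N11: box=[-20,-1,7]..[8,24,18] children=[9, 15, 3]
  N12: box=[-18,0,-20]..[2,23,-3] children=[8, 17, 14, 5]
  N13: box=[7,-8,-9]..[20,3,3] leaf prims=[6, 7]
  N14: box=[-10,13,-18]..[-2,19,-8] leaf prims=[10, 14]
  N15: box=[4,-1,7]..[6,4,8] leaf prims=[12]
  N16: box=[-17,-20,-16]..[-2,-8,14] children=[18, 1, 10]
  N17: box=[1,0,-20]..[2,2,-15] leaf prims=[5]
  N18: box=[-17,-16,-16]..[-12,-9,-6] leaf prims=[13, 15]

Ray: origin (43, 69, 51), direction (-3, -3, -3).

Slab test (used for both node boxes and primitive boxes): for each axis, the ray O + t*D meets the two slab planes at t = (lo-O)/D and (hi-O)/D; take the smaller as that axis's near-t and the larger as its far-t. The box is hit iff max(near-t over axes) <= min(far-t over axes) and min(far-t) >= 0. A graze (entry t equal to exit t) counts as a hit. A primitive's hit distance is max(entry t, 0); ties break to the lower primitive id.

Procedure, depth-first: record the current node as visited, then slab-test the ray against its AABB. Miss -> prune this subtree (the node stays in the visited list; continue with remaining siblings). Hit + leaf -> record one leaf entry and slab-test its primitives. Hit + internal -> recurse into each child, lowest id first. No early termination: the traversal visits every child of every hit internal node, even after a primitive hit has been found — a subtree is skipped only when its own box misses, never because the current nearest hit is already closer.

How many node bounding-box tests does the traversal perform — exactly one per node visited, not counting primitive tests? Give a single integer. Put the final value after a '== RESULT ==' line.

Walk:
N0 x:[23/3,21] y:[15,89/3] z:[10,71/3] -> hit [15,21], descend [6, 11, 12, 16]
  N6 x:[23/3,15] y:[22,27] z:[10,20] -> miss, prune
  N11 x:[35/3,21] y:[15,70/3] z:[11,44/3] -> miss, prune
  N12 x:[41/3,61/3] y:[46/3,23] z:[18,71/3] -> hit [18,61/3], descend [5, 8, 14, 17]
    N5 x:[41/3,43/3] y:[46/3,52/3] z:[21,67/3] -> miss, prune
    N8 x:[18,61/3] y:[61/3,22] z:[18,21] -> hit [61/3,61/3] leaf, test {P18(miss), P19(miss)}
    N14 x:[15,53/3] y:[50/3,56/3] z:[59/3,23] -> miss, prune
    N17 x:[41/3,14] y:[67/3,23] z:[22,71/3] -> miss, prune
  N16 x:[15,20] y:[77/3,89/3] z:[37/3,67/3] -> miss, prune

Summary -> nodes [0, 6, 11, 12, 5, 8, 14, 17, 16]; box-tests=9; leaf-entries=1; first=miss

== RESULT ==
9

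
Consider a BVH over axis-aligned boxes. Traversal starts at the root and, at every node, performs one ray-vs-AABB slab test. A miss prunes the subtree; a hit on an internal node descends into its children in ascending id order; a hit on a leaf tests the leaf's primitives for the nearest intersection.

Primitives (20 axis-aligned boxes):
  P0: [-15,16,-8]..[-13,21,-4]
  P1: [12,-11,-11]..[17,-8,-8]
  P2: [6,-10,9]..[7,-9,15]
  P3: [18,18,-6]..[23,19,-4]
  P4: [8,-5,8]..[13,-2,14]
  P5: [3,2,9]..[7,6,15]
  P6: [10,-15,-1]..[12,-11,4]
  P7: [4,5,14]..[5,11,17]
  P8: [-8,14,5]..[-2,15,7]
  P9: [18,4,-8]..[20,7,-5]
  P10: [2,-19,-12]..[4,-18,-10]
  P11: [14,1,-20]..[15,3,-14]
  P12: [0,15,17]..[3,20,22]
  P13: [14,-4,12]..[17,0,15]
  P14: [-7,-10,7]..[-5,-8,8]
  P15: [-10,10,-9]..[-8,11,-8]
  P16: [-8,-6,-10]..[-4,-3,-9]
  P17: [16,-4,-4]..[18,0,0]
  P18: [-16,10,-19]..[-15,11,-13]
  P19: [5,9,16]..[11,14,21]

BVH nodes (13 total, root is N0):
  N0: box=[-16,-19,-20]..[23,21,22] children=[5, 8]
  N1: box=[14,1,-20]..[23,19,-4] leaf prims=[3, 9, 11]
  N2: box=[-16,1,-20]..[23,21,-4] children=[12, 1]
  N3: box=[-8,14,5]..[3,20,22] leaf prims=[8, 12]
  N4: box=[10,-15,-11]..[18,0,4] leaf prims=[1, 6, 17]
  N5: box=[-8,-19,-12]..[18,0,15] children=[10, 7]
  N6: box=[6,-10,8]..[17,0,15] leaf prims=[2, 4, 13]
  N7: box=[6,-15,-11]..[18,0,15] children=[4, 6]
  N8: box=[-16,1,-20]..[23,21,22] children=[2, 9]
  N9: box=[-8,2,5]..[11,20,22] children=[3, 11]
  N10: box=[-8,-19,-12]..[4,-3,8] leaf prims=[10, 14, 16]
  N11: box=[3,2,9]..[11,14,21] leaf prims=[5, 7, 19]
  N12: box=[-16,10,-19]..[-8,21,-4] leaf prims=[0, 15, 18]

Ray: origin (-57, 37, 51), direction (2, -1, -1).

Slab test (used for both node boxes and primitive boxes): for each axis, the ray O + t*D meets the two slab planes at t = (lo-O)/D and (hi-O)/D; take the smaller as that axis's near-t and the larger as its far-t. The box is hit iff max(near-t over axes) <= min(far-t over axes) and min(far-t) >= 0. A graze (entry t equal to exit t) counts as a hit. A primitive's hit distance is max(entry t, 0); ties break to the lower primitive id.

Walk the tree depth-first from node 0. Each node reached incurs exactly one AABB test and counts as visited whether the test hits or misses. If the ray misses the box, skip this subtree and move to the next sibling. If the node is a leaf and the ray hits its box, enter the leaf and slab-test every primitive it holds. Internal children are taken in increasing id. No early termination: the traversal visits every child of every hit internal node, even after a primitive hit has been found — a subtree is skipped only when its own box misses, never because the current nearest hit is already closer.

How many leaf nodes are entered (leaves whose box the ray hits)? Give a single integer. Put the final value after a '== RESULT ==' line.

Trace the traversal:
N0 x:[41/2,40] y:[16,56] z:[29,71] -> hit [29,40], descend [5, 8]
  N5 x:[49/2,75/2] y:[37,56] z:[36,63] -> hit [37,75/2], descend [7, 10]
    N7 x:[63/2,75/2] y:[37,52] z:[36,62] -> hit [37,75/2], descend [4, 6]
      N4 x:[67/2,75/2] y:[37,52] z:[47,62] -> miss, prune
      N6 x:[63/2,37] y:[37,47] z:[36,43] -> hit [37,37] leaf, test {P2(miss), P4(miss), P13@t=37}
    N10 x:[49/2,61/2] y:[40,56] z:[43,63] -> miss, prune
  N8 x:[41/2,40] y:[16,36] z:[29,71] -> hit [29,36], descend [2, 9]
    N2 x:[41/2,40] y:[16,36] z:[55,71] -> miss, prune
    N9 x:[49/2,34] y:[17,35] z:[29,46] -> hit [29,34], descend [3, 11]
      N3 x:[49/2,30] y:[17,23] z:[29,46] -> miss, prune
      N11 x:[30,34] y:[23,35] z:[30,42] -> hit [30,34] leaf, test {P5(miss), P7(miss), P19(miss)}

Summary -> nodes [0, 5, 7, 4, 6, 10, 8, 2, 9, 3, 11]; box-tests=11; leaf-entries=2; first=P13

== RESULT ==
2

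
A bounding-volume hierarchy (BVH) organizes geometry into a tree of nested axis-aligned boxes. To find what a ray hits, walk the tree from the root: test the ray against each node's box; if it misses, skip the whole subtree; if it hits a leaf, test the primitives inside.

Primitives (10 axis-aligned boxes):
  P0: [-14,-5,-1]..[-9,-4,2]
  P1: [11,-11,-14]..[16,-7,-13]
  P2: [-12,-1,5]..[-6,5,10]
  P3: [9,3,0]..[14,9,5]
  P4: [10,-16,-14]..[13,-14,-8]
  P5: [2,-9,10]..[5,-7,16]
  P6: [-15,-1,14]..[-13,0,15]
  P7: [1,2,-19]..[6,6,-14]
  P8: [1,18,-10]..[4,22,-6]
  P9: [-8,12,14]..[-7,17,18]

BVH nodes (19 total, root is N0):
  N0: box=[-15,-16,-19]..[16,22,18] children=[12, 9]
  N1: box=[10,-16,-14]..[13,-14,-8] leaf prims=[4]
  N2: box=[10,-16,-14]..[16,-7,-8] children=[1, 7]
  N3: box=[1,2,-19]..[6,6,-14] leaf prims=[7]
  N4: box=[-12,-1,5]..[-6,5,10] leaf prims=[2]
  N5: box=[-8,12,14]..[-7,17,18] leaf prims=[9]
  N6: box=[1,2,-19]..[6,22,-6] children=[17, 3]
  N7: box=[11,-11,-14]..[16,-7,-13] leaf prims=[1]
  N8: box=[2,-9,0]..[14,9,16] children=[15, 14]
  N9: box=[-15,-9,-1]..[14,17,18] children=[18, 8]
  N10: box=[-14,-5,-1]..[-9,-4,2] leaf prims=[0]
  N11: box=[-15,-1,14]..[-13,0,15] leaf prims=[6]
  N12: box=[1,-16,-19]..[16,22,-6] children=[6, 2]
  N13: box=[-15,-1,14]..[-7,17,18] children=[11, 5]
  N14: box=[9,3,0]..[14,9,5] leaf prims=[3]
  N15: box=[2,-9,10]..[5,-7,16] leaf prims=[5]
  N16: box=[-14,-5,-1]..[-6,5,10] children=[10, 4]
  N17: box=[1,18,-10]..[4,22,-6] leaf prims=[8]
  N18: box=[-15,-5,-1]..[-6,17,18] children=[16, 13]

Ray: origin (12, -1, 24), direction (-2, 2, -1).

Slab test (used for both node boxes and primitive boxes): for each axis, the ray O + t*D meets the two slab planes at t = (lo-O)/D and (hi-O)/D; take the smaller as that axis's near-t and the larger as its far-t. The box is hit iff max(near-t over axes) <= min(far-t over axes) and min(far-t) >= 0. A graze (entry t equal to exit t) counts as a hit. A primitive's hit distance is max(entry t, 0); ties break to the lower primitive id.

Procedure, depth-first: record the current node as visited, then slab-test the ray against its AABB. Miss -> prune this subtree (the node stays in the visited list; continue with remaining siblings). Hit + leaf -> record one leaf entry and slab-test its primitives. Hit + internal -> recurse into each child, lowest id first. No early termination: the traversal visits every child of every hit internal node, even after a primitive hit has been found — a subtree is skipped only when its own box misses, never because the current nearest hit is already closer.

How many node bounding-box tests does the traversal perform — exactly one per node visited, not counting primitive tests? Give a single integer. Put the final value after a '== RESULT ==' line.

Trace the traversal:
N0 x:[-2,27/2] y:[-15/2,23/2] z:[6,43] -> hit [6,23/2], descend [9, 12]
  N9 x:[-1,27/2] y:[-4,9] z:[6,25] -> hit [6,9], descend [8, 18]
    N8 x:[-1,5] y:[-4,5] z:[8,24] -> miss, prune
    N18 x:[9,27/2] y:[-2,9] z:[6,25] -> hit [9,9], descend [13, 16]
      N13 x:[19/2,27/2] y:[0,9] z:[6,10] -> miss, prune
      N16 x:[9,13] y:[-2,3] z:[14,25] -> miss, prune
  N12 x:[-2,11/2] y:[-15/2,23/2] z:[30,43] -> miss, prune

order=[0, 9, 8, 18, 13, 16, 12]  |boxes|=7  |leaves|=0  hit=miss

== RESULT ==
7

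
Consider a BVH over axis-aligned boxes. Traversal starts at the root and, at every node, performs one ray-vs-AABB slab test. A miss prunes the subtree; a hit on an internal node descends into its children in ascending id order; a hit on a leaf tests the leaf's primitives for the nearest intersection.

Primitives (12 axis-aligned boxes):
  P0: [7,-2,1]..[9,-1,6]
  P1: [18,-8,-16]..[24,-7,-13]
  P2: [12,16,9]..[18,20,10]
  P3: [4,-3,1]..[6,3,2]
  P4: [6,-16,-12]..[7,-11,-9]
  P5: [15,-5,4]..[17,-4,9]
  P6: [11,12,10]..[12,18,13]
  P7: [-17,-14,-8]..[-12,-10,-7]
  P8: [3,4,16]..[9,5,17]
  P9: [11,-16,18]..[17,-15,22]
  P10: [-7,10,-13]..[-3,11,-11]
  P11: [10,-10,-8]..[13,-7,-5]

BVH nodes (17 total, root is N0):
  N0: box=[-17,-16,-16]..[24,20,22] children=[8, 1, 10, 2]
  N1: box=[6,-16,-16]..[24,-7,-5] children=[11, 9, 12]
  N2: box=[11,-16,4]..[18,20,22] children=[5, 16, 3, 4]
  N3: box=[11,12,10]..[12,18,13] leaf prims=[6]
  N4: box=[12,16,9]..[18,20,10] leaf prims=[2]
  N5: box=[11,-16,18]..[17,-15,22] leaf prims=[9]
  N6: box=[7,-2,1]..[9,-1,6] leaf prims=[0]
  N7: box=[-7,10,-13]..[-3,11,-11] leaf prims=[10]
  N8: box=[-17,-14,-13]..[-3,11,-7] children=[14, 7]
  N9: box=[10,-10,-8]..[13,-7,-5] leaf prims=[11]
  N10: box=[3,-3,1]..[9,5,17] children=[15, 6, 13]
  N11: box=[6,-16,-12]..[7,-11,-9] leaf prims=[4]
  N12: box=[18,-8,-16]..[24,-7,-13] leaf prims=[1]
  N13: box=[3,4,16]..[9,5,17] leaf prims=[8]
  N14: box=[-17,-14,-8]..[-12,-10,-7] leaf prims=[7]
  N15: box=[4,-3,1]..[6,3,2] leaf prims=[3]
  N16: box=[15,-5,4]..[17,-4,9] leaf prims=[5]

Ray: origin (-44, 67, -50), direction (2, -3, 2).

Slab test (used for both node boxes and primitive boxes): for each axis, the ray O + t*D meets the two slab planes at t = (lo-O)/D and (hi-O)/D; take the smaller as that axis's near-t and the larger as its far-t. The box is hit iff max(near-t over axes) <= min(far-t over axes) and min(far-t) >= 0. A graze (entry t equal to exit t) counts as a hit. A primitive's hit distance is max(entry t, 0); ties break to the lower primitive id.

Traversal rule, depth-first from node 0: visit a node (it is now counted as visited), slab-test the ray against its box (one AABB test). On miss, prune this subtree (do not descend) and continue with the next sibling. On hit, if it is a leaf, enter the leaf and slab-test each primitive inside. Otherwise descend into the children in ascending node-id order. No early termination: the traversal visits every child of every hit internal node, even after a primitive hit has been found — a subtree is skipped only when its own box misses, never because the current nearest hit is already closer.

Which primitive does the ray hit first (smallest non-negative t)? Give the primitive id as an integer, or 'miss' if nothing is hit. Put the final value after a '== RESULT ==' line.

Walk:
N0 x:[27/2,34] y:[47/3,83/3] z:[17,36] -> hit [17,83/3], descend [1, 2, 8, 10]
  N1 x:[25,34] y:[74/3,83/3] z:[17,45/2] -> miss, prune
  N2 x:[55/2,31] y:[47/3,83/3] z:[27,36] -> hit [55/2,83/3], descend [3, 4, 5, 16]
    N3 x:[55/2,28] y:[49/3,55/3] z:[30,63/2] -> miss, prune
    N4 x:[28,31] y:[47/3,17] z:[59/2,30] -> miss, prune
    N5 x:[55/2,61/2] y:[82/3,83/3] z:[34,36] -> miss, prune
    N16 x:[59/2,61/2] y:[71/3,24] z:[27,59/2] -> miss, prune
  N8 x:[27/2,41/2] y:[56/3,27] z:[37/2,43/2] -> hit [56/3,41/2], descend [7, 14]
    N7 x:[37/2,41/2] y:[56/3,19] z:[37/2,39/2] -> hit [56/3,19] leaf, test {P10@t=56/3}
    N14 x:[27/2,16] y:[77/3,27] z:[21,43/2] -> miss, prune
  N10 x:[47/2,53/2] y:[62/3,70/3] z:[51/2,67/2] -> miss, prune

Visited [0, 1, 2, 3, 4, 5, 16, 8, 7, 14, 10]. Tests: 11 box, 1 leaf. Nearest: P10.

== RESULT ==
10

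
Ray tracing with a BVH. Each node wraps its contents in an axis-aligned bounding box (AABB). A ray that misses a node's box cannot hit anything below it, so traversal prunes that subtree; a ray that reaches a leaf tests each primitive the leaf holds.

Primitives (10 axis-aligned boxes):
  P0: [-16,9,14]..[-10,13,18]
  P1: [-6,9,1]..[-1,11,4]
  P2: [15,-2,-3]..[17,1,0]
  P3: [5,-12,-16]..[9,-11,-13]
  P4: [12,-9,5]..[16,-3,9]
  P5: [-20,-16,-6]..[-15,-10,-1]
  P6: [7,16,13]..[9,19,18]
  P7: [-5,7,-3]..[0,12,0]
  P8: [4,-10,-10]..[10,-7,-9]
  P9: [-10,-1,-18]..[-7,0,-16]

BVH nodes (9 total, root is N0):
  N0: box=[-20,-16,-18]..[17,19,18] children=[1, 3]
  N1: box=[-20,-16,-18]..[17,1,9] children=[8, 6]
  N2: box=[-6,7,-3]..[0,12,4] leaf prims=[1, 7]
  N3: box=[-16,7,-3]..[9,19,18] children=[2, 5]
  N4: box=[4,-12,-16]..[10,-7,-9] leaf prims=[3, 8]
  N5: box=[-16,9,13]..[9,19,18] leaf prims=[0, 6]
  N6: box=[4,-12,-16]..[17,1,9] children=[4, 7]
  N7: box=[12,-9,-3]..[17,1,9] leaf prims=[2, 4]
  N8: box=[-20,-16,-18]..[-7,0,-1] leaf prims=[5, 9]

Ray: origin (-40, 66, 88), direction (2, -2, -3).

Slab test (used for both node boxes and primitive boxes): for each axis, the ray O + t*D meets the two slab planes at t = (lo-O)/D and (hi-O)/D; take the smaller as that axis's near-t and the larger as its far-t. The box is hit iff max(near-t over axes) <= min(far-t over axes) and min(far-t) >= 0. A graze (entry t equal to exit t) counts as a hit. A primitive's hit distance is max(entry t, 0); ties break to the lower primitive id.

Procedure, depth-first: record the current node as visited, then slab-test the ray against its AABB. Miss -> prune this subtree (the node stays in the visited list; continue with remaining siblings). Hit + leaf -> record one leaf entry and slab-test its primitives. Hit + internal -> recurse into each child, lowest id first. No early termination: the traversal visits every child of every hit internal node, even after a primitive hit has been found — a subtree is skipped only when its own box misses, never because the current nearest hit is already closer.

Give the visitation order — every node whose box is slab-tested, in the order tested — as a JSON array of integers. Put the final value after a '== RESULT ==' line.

Traverse from the root:
N0 x:[10,57/2] y:[47/2,41] z:[70/3,106/3] -> hit [47/2,57/2], descend [1, 3]
  N1 x:[10,57/2] y:[65/2,41] z:[79/3,106/3] -> miss, prune
  N3 x:[12,49/2] y:[47/2,59/2] z:[70/3,91/3] -> hit [47/2,49/2], descend [2, 5]
    N2 x:[17,20] y:[27,59/2] z:[28,91/3] -> miss, prune
    N5 x:[12,49/2] y:[47/2,57/2] z:[70/3,25] -> hit [47/2,49/2] leaf, test {P0(miss), P6@t=47/2}

order=[0, 1, 3, 2, 5]  |boxes|=5  |leaves|=1  hit=P6

== RESULT ==
[0, 1, 3, 2, 5]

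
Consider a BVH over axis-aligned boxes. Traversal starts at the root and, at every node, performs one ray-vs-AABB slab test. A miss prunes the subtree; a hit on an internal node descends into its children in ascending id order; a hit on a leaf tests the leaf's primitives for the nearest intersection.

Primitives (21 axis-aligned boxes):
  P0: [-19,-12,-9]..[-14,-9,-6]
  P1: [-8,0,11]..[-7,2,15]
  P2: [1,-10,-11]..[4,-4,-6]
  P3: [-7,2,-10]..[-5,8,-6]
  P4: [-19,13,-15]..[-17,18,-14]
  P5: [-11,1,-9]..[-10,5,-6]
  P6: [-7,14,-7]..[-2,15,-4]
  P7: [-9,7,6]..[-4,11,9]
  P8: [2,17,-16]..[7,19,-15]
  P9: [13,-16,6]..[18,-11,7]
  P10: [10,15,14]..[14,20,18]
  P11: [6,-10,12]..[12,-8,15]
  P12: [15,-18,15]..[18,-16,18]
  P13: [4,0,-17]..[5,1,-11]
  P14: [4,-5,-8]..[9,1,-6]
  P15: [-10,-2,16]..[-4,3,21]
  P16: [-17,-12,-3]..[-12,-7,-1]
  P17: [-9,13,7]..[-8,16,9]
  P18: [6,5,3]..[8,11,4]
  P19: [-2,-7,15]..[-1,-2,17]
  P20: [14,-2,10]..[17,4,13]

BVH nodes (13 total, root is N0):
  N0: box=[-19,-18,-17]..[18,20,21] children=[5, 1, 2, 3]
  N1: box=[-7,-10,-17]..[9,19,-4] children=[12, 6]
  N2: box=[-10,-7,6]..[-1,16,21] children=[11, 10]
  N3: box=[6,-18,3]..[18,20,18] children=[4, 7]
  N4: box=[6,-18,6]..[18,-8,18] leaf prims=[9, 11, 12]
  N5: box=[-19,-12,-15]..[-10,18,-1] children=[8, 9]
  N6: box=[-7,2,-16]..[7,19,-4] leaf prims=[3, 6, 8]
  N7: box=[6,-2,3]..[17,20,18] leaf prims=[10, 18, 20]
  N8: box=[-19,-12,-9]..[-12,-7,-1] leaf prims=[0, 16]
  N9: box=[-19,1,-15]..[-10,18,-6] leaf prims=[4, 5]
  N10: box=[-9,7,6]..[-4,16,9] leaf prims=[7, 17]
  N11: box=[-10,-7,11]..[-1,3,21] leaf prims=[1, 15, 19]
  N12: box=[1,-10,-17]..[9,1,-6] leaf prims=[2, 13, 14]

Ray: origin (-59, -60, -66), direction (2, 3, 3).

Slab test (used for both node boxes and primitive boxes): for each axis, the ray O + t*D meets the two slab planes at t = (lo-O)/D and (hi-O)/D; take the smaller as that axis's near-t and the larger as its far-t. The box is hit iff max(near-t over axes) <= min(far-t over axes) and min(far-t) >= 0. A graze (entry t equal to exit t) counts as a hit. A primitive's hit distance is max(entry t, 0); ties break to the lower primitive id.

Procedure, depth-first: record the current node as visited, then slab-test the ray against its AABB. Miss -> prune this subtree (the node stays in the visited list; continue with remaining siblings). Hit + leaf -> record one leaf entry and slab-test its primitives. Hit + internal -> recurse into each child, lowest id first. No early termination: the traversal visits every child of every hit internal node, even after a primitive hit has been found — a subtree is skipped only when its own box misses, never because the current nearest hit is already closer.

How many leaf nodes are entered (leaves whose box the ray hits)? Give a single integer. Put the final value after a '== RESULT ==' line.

Traverse from the root:
N0 x:[20,77/2] y:[14,80/3] z:[49/3,29] -> hit [20,80/3], descend [1, 2, 3, 5]
  N1 x:[26,34] y:[50/3,79/3] z:[49/3,62/3] -> miss, prune
  N2 x:[49/2,29] y:[53/3,76/3] z:[24,29] -> hit [49/2,76/3], descend [10, 11]
    N10 x:[25,55/2] y:[67/3,76/3] z:[24,25] -> hit [25,25] leaf, test {P7(miss), P17@t=25}
    N11 x:[49/2,29] y:[53/3,21] z:[77/3,29] -> miss, prune
  N3 x:[65/2,77/2] y:[14,80/3] z:[23,28] -> miss, prune
  N5 x:[20,49/2] y:[16,26] z:[17,65/3] -> hit [20,65/3], descend [8, 9]
    N8 x:[20,47/2] y:[16,53/3] z:[19,65/3] -> miss, prune
    N9 x:[20,49/2] y:[61/3,26] z:[17,20] -> miss, prune

order=[0, 1, 2, 10, 11, 3, 5, 8, 9]  |boxes|=9  |leaves|=1  hit=P17

== RESULT ==
1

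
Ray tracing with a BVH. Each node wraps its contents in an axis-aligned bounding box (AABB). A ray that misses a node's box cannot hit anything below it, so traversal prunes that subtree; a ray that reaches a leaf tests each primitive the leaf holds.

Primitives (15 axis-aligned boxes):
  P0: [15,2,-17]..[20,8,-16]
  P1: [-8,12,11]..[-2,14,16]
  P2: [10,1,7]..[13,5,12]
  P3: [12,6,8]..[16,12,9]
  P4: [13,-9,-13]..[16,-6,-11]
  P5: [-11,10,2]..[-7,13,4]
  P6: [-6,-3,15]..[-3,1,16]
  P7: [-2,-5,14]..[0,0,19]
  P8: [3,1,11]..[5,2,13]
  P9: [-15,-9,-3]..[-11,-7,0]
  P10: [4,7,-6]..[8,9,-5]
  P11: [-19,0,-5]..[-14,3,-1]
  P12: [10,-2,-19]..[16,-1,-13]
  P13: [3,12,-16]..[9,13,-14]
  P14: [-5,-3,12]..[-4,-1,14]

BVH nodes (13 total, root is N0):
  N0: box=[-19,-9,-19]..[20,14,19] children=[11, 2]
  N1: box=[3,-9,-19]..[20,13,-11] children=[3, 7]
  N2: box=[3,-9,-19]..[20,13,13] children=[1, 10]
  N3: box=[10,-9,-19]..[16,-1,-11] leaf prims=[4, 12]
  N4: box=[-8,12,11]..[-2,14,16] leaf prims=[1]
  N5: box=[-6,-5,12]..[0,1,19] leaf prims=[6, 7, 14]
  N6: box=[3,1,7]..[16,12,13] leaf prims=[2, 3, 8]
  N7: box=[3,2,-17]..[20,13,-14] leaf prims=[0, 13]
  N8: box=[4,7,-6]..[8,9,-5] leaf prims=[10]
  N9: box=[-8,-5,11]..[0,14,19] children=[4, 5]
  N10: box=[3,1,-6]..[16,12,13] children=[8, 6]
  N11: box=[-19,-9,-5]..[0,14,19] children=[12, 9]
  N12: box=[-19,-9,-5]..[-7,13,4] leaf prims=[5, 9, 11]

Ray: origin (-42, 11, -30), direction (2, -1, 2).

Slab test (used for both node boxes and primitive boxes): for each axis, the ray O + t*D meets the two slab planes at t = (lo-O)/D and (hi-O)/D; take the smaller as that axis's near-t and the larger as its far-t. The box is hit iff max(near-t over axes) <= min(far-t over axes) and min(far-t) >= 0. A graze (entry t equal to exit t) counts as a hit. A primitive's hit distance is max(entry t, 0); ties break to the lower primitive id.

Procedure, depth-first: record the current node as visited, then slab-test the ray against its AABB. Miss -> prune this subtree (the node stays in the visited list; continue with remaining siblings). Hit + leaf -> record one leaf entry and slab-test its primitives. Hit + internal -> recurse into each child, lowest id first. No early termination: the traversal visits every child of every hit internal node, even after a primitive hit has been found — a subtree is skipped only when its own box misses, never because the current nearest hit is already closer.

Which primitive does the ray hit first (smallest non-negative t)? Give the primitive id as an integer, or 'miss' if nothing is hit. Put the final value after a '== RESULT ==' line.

Walk:
N0 x:[23/2,31] y:[-3,20] z:[11/2,49/2] -> hit [23/2,20], descend [2, 11]
  N2 x:[45/2,31] y:[-2,20] z:[11/2,43/2] -> miss, prune
  N11 x:[23/2,21] y:[-3,20] z:[25/2,49/2] -> hit [25/2,20], descend [9, 12]
    N9 x:[17,21] y:[-3,16] z:[41/2,49/2] -> miss, prune
    N12 x:[23/2,35/2] y:[-2,20] z:[25/2,17] -> hit [25/2,17] leaf, test {P5(miss), P9(miss), P11(miss)}

Summary -> nodes [0, 2, 11, 9, 12]; box-tests=5; leaf-entries=1; first=miss

== RESULT ==
miss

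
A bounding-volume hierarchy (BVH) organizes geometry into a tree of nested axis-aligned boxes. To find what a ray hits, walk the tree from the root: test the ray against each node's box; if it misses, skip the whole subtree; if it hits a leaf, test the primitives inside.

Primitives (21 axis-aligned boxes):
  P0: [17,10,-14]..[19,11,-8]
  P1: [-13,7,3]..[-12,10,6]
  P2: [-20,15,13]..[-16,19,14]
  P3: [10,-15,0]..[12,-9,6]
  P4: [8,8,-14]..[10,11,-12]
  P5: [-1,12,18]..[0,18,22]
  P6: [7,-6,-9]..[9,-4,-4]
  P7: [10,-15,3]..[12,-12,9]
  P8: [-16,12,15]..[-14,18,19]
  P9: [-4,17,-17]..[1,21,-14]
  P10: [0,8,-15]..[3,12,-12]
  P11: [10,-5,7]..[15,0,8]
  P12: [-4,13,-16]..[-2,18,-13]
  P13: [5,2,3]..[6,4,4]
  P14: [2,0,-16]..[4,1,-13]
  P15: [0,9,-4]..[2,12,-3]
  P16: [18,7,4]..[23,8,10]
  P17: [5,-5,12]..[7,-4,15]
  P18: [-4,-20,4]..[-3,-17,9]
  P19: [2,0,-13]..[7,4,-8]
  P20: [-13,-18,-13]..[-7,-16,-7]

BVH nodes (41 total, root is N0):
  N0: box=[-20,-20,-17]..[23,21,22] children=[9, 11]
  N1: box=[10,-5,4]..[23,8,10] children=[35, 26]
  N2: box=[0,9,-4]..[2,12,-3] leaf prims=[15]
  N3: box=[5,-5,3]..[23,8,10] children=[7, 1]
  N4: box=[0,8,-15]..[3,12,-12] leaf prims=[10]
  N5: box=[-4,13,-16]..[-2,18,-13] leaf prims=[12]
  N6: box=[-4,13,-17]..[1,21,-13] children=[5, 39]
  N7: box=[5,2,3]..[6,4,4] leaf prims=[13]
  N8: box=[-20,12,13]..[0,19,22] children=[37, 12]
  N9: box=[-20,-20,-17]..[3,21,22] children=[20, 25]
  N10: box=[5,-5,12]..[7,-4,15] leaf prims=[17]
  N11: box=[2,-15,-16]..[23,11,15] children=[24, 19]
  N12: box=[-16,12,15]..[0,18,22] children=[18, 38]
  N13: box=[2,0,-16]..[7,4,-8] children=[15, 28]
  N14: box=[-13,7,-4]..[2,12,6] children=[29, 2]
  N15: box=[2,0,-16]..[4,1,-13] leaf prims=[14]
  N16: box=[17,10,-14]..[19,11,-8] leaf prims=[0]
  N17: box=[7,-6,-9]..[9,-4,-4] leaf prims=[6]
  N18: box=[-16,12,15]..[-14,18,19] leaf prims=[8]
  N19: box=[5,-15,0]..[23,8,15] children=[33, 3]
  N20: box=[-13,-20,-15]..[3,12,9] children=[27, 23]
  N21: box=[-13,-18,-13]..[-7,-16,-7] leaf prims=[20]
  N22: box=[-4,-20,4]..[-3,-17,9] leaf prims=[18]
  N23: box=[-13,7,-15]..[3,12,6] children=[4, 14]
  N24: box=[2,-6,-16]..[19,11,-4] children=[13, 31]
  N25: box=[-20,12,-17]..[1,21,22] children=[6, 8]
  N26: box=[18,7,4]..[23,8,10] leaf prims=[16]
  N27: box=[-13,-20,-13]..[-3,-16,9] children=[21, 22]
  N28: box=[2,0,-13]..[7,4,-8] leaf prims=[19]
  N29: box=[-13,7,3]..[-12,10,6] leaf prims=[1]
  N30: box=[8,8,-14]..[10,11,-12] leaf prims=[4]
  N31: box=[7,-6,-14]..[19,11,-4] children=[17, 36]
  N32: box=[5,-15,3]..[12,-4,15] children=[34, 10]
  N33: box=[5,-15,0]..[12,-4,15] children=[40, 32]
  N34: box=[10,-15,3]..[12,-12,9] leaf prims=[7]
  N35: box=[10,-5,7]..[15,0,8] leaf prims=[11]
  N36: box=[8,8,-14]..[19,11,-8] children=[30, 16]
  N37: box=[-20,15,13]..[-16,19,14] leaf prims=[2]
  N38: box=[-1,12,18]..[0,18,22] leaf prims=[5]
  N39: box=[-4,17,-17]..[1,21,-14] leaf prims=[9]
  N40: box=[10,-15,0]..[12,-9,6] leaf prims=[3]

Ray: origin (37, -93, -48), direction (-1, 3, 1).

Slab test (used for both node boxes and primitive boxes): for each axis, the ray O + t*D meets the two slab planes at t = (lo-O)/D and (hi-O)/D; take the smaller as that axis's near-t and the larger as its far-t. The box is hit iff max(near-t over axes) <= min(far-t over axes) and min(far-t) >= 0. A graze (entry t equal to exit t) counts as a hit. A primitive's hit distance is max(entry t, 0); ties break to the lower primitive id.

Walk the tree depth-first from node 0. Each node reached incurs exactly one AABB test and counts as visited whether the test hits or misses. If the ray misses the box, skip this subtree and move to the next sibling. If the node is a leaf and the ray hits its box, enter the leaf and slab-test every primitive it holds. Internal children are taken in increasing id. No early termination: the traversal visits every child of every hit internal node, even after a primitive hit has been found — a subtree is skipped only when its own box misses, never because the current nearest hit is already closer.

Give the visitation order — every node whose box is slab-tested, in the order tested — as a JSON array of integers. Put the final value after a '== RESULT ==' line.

Trace the traversal:
N0 x:[14,57] y:[73/3,38] z:[31,70] -> hit [31,38], descend [9, 11]
  N9 x:[34,57] y:[73/3,38] z:[31,70] -> hit [34,38], descend [20, 25]
    N20 x:[34,50] y:[73/3,35] z:[33,57] -> hit [34,35], descend [23, 27]
      N23 x:[34,50] y:[100/3,35] z:[33,54] -> hit [34,35], descend [4, 14]
        N4 x:[34,37] y:[101/3,35] z:[33,36] -> hit [34,35] leaf, test {P10@t=34}
        N14 x:[35,50] y:[100/3,35] z:[44,54] -> miss, prune
      N27 x:[40,50] y:[73/3,77/3] z:[35,57] -> miss, prune
    N25 x:[36,57] y:[35,38] z:[31,70] -> hit [36,38], descend [6, 8]
      N6 x:[36,41] y:[106/3,38] z:[31,35] -> miss, prune
      N8 x:[37,57] y:[35,112/3] z:[61,70] -> miss, prune
  N11 x:[14,35] y:[26,104/3] z:[32,63] -> hit [32,104/3], descend [19, 24]
    N19 x:[14,32] y:[26,101/3] z:[48,63] -> miss, prune
    N24 x:[18,35] y:[29,104/3] z:[32,44] -> hit [32,104/3], descend [13, 31]
      N13 x:[30,35] y:[31,97/3] z:[32,40] -> hit [32,97/3], descend [15, 28]
        N15 x:[33,35] y:[31,94/3] z:[32,35] -> miss, prune
        N28 x:[30,35] y:[31,97/3] z:[35,40] -> miss, prune
      N31 x:[18,30] y:[29,104/3] z:[34,44] -> miss, prune

17 AABB tests over nodes [0, 9, 20, 23, 4, 14, 27, 25, 6, 8, 11, 19, 24, 13, 15, 28, 31]; 1 leaf entered; closest P10.

== RESULT ==
[0, 9, 20, 23, 4, 14, 27, 25, 6, 8, 11, 19, 24, 13, 15, 28, 31]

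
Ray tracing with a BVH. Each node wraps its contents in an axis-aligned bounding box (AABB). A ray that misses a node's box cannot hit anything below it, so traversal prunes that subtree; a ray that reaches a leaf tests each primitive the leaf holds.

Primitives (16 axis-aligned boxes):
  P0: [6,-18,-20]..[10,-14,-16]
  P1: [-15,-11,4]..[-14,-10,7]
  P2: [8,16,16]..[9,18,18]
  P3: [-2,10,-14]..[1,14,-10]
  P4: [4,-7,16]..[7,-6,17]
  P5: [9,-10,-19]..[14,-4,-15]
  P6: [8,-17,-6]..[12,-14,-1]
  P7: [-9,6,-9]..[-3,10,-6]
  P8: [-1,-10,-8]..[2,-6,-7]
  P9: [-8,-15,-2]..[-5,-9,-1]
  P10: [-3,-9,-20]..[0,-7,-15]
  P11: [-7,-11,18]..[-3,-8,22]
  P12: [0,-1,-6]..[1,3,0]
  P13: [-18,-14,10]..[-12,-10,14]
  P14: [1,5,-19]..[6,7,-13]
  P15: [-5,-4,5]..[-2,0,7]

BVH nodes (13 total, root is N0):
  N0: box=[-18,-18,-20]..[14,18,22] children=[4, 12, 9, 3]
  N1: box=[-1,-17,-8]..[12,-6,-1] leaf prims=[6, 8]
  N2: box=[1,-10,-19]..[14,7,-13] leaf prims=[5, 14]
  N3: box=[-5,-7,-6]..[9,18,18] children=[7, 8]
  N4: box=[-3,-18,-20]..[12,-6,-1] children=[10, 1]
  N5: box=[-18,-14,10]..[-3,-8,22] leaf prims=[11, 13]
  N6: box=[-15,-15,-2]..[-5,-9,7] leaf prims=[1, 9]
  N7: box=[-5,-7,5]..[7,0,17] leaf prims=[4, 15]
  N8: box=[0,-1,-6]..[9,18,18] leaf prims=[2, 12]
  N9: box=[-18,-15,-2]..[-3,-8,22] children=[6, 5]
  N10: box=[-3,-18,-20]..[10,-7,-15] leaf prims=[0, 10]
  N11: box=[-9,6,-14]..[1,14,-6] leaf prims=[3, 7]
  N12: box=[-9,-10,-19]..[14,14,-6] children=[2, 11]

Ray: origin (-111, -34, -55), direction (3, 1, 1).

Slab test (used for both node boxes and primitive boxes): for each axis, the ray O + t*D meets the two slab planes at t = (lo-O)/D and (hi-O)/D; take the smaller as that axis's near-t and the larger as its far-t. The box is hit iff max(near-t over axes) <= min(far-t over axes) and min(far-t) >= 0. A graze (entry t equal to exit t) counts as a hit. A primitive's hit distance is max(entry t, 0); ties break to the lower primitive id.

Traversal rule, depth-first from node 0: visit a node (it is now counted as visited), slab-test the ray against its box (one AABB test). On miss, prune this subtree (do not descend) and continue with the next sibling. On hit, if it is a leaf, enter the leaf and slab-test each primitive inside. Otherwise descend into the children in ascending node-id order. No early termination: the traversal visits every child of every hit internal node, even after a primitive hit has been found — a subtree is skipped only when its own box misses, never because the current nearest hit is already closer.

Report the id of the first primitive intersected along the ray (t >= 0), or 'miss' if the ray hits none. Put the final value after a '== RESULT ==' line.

Traverse from the root:
N0 x:[31,125/3] y:[16,52] z:[35,77] -> hit [35,125/3], descend [3, 4, 9, 12]
  N3 x:[106/3,40] y:[27,52] z:[49,73] -> miss, prune
  N4 x:[36,41] y:[16,28] z:[35,54] -> miss, prune
  N9 x:[31,36] y:[19,26] z:[53,77] -> miss, prune
  N12 x:[34,125/3] y:[24,48] z:[36,49] -> hit [36,125/3], descend [2, 11]
    N2 x:[112/3,125/3] y:[24,41] z:[36,42] -> hit [112/3,41] leaf, test {P5(miss), P14@t=39}
    N11 x:[34,112/3] y:[40,48] z:[41,49] -> miss, prune

order=[0, 3, 4, 9, 12, 2, 11]  |boxes|=7  |leaves|=1  hit=P14

== RESULT ==
14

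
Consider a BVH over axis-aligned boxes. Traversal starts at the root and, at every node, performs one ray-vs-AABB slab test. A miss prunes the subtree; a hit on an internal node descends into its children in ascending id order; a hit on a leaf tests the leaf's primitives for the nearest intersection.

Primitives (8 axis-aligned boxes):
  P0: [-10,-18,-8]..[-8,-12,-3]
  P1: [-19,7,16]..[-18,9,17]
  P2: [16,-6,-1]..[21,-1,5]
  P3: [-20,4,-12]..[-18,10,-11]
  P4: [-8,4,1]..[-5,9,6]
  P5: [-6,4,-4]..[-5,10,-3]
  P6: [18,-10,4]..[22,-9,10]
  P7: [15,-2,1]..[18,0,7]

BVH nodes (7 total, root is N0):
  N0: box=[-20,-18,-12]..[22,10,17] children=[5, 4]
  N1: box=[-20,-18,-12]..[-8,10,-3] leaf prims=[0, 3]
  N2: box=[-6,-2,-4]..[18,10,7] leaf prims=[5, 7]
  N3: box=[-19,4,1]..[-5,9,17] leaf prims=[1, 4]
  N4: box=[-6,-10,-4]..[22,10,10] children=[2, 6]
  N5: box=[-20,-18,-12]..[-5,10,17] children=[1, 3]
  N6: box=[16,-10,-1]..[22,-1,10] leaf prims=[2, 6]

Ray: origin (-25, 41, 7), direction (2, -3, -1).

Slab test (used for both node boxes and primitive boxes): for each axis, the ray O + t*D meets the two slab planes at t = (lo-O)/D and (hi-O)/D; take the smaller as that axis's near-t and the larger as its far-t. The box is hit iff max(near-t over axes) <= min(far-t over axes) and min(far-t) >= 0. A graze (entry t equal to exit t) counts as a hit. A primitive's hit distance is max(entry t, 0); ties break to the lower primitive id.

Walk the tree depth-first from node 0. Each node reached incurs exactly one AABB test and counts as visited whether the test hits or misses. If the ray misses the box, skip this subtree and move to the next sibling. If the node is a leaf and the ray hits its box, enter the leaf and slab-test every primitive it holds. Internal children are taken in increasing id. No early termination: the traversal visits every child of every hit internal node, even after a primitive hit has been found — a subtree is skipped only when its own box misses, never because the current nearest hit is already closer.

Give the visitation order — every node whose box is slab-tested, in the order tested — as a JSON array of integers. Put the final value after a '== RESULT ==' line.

Traverse from the root:
N0 x:[5/2,47/2] y:[31/3,59/3] z:[-10,19] -> hit [31/3,19], descend [4, 5]
  N4 x:[19/2,47/2] y:[31/3,17] z:[-3,11] -> hit [31/3,11], descend [2, 6]
    N2 x:[19/2,43/2] y:[31/3,43/3] z:[0,11] -> hit [31/3,11] leaf, test {P5(miss), P7(miss)}
    N6 x:[41/2,47/2] y:[14,17] z:[-3,8] -> miss, prune
  N5 x:[5/2,10] y:[31/3,59/3] z:[-10,19] -> miss, prune

Visited [0, 4, 2, 6, 5]. Tests: 5 box, 1 leaf. Nearest: miss.

== RESULT ==
[0, 4, 2, 6, 5]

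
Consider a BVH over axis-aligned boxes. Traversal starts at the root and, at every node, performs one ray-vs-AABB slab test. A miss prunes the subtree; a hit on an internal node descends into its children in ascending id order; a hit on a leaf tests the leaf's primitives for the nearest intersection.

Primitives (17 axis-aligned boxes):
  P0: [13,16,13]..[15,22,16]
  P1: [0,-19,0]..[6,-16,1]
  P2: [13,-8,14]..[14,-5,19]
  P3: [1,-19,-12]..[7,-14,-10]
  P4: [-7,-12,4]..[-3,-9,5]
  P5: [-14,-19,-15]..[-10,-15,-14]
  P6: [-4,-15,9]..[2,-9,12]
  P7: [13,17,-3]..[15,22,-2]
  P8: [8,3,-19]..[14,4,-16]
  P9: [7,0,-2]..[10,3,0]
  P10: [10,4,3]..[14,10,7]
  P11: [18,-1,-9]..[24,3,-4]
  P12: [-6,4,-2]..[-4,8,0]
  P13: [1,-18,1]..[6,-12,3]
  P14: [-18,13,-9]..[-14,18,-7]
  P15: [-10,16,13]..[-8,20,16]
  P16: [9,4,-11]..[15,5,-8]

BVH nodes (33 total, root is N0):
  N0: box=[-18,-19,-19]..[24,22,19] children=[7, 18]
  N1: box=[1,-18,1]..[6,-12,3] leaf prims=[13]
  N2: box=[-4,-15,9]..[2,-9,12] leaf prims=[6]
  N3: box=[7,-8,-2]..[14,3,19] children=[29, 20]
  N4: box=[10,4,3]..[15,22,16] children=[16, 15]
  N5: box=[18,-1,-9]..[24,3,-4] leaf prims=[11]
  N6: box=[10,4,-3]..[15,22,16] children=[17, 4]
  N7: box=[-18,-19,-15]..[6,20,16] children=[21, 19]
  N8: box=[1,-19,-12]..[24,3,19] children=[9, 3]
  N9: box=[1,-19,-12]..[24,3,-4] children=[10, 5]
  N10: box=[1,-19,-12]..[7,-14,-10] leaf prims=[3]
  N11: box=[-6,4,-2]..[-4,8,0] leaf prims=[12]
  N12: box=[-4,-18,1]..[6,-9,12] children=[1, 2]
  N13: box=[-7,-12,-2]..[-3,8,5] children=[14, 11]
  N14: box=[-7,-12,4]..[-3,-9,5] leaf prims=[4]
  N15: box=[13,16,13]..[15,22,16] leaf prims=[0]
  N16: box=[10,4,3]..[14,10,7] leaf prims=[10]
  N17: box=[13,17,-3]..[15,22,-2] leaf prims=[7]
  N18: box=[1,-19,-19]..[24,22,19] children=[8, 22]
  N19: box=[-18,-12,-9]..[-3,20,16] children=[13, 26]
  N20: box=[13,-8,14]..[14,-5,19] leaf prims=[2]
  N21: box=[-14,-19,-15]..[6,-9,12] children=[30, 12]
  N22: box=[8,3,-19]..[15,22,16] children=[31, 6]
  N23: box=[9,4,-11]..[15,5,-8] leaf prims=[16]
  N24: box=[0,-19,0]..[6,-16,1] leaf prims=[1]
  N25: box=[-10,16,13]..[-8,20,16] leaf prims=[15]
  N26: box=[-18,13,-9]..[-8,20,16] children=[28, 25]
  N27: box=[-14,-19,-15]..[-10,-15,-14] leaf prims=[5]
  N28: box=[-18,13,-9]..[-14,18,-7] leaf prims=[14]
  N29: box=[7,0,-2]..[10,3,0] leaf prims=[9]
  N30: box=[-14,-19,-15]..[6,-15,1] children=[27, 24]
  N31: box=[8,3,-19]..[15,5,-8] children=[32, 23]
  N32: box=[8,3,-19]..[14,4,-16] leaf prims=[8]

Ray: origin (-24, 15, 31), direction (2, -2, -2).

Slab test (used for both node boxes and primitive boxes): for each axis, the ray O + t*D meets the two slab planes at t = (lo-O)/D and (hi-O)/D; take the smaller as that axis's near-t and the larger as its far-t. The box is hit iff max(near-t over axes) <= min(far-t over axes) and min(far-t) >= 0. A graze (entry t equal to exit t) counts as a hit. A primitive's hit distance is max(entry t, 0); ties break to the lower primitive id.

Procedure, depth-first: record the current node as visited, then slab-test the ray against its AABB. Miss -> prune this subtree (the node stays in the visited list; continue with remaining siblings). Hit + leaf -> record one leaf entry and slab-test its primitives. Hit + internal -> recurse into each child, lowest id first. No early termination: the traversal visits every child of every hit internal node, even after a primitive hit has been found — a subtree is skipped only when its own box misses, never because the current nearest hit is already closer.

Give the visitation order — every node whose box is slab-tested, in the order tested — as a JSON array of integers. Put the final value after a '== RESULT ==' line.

Walk:
N0 x:[3,24] y:[-7/2,17] z:[6,25] -> hit [6,17], descend [7, 18]
  N7 x:[3,15] y:[-5/2,17] z:[15/2,23] -> hit [15/2,15], descend [19, 21]
    N19 x:[3,21/2] y:[-5/2,27/2] z:[15/2,20] -> hit [15/2,21/2], descend [13, 26]
      N13 x:[17/2,21/2] y:[7/2,27/2] z:[13,33/2] -> miss, prune
      N26 x:[3,8] y:[-5/2,1] z:[15/2,20] -> miss, prune
    N21 x:[5,15] y:[12,17] z:[19/2,23] -> hit [12,15], descend [12, 30]
      N12 x:[10,15] y:[12,33/2] z:[19/2,15] -> hit [12,15], descend [1, 2]
        N1 x:[25/2,15] y:[27/2,33/2] z:[14,15] -> hit [14,15] leaf, test {P13@t=14}
        N2 x:[10,13] y:[12,15] z:[19/2,11] -> miss, prune
      N30 x:[5,15] y:[15,17] z:[15,23] -> hit [15,15], descend [24, 27]
        N24 x:[12,15] y:[31/2,17] z:[15,31/2] -> miss, prune
        N27 x:[5,7] y:[15,17] z:[45/2,23] -> miss, prune
  N18 x:[25/2,24] y:[-7/2,17] z:[6,25] -> hit [25/2,17], descend [8, 22]
    N8 x:[25/2,24] y:[6,17] z:[6,43/2] -> hit [25/2,17], descend [3, 9]
      N3 x:[31/2,19] y:[6,23/2] z:[6,33/2] -> miss, prune
      N9 x:[25/2,24] y:[6,17] z:[35/2,43/2] -> miss, prune
    N22 x:[16,39/2] y:[-7/2,6] z:[15/2,25] -> miss, prune

order=[0, 7, 19, 13, 26, 21, 12, 1, 2, 30, 24, 27, 18, 8, 3, 9, 22]  |boxes|=17  |leaves|=1  hit=P13

== RESULT ==
[0, 7, 19, 13, 26, 21, 12, 1, 2, 30, 24, 27, 18, 8, 3, 9, 22]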